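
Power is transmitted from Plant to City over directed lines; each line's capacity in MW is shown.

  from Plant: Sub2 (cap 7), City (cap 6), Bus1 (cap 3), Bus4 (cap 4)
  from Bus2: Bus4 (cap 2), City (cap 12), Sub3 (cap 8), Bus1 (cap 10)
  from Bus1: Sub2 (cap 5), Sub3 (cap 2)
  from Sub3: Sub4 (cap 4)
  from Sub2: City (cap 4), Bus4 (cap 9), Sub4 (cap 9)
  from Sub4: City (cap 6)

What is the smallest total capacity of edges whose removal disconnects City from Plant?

16

Augment Plant→City: bottleneck 6, flow now 6.
Augment Plant→Sub2→City: bottleneck 4, flow now 10.
Augment Plant→Sub2→Sub4→City: bottleneck 3, flow now 13.
Augment Plant→Bus1→Sub3→Sub4→City: bottleneck 2, flow now 15.
Augment Plant→Bus1→Sub2→Sub4→City: bottleneck 1, flow now 16.
No augmenting path remains; maximum flow = 16.
By max-flow min-cut, the minimum cut capacity equals the max flow.
In the residual graph, reachable from Plant: {Plant, Bus4}.
Min-cut edges: Plant→Bus1 (3), Plant→Sub2 (7), Plant→City (6); capacity 3 + 7 + 6 = 16.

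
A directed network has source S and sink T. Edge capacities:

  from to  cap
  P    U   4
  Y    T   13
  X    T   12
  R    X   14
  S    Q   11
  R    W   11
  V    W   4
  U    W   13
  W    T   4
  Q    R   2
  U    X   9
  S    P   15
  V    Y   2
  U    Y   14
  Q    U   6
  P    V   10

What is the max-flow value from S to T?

Augment S→P→U→W→T: bottleneck 4, flow now 4.
Augment S→P→V→Y→T: bottleneck 2, flow now 6.
Augment S→Q→R→X→T: bottleneck 2, flow now 8.
Augment S→Q→U→X→T: bottleneck 6, flow now 14.
Augment S→P→V→W→U→X→T: bottleneck 3, flow now 17. (uses reverse residual edge)
Augment S→P→V→W→U→Y→T: bottleneck 1, flow now 18. (uses reverse residual edge)
No augmenting path remains; maximum flow = 18.
In the residual graph, reachable from S: {S, P, Q, V}.
Min-cut edges: P→U (4), Q→R (2), Q→U (6), V→W (4), V→Y (2); capacity 4 + 2 + 6 + 4 + 2 = 18.
This cut is saturated, so no flow can exceed 18.

18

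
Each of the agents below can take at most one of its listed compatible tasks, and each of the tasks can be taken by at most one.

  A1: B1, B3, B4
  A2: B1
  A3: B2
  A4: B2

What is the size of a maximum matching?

Unit-capacity flow: source→left, listed edges, right→sink; max matching = max flow.
Augmenting path A1→B1 (+1); matched 1.
Augmenting path A3→B2 (+1); matched 2.
Augmenting path A2→B1→A1→B3 (+1); matched 3.
No augmenting path remains; maximum matching = 3.
König certificate: {A1, A2, B2} is a vertex cover of size 3 (every listed pair touches it), so no matching can be larger.

3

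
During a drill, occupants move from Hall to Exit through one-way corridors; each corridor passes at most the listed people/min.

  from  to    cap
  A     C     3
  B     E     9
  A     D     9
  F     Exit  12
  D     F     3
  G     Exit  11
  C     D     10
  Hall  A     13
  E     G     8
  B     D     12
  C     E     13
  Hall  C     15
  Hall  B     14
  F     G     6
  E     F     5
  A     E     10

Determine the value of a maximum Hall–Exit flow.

Augment Hall→A→D→F→Exit: bottleneck 3, flow now 3.
Augment Hall→A→E→F→Exit: bottleneck 5, flow now 8.
Augment Hall→A→E→G→Exit: bottleneck 5, flow now 13.
Augment Hall→B→E→G→Exit: bottleneck 3, flow now 16.
No augmenting path remains; maximum flow = 16.
In the residual graph, reachable from Hall: {Hall, A, B, C, D, E}.
Min-cut edges: D→F (3), E→F (5), E→G (8); capacity 3 + 5 + 8 = 16.
This cut is saturated, so no flow can exceed 16.

16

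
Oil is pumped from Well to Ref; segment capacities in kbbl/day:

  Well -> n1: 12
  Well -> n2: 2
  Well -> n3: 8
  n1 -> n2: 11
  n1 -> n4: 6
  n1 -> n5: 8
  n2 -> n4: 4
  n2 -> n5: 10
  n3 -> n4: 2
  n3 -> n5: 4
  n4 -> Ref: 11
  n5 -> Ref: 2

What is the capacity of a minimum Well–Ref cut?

Augment Well→n1→n4→Ref: bottleneck 6, flow now 6.
Augment Well→n1→n5→Ref: bottleneck 2, flow now 8.
Augment Well→n2→n4→Ref: bottleneck 2, flow now 10.
Augment Well→n3→n4→Ref: bottleneck 2, flow now 12.
Augment Well→n1→n2→n4→Ref: bottleneck 1, flow now 13.
No augmenting path remains; maximum flow = 13.
By max-flow min-cut, the minimum cut capacity equals the max flow.
In the residual graph, reachable from Well: {Well, n1, n2, n3, n4, n5}.
Min-cut edges: n4→Ref (11), n5→Ref (2); capacity 11 + 2 = 13.

13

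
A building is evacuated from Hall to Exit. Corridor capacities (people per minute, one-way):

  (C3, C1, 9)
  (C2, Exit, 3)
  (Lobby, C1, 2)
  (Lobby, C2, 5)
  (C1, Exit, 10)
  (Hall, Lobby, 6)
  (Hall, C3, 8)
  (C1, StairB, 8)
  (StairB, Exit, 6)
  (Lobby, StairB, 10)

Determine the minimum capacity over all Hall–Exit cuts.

Augment Hall→Lobby→C1→Exit: bottleneck 2, flow now 2.
Augment Hall→Lobby→C2→Exit: bottleneck 3, flow now 5.
Augment Hall→Lobby→StairB→Exit: bottleneck 1, flow now 6.
Augment Hall→C3→C1→Exit: bottleneck 8, flow now 14.
No augmenting path remains; maximum flow = 14.
By max-flow min-cut, the minimum cut capacity equals the max flow.
In the residual graph, reachable from Hall: {Hall}.
Min-cut edges: Hall→Lobby (6), Hall→C3 (8); capacity 6 + 8 = 14.

14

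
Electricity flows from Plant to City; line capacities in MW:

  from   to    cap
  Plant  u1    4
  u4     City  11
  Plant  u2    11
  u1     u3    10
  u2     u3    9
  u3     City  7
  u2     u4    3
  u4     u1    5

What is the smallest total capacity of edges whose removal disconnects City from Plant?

Augment Plant→u1→u3→City: bottleneck 4, flow now 4.
Augment Plant→u2→u3→City: bottleneck 3, flow now 7.
Augment Plant→u2→u4→City: bottleneck 3, flow now 10.
No augmenting path remains; maximum flow = 10.
By max-flow min-cut, the minimum cut capacity equals the max flow.
In the residual graph, reachable from Plant: {Plant, u1, u2, u3}.
Min-cut edges: u2→u4 (3), u3→City (7); capacity 3 + 7 = 10.

10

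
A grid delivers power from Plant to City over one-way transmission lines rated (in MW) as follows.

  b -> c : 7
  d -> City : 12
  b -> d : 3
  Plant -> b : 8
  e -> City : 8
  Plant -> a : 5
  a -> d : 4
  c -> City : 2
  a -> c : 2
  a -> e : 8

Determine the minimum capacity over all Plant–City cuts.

Augment Plant→a→c→City: bottleneck 2, flow now 2.
Augment Plant→a→d→City: bottleneck 3, flow now 5.
Augment Plant→b→d→City: bottleneck 3, flow now 8.
Augment Plant→b→c→a→d→City: bottleneck 1, flow now 9. (uses reverse residual edge)
Augment Plant→b→c→a→e→City: bottleneck 1, flow now 10. (uses reverse residual edge)
No augmenting path remains; maximum flow = 10.
By max-flow min-cut, the minimum cut capacity equals the max flow.
In the residual graph, reachable from Plant: {Plant, b, c}.
Min-cut edges: Plant→a (5), b→d (3), c→City (2); capacity 5 + 3 + 2 = 10.

10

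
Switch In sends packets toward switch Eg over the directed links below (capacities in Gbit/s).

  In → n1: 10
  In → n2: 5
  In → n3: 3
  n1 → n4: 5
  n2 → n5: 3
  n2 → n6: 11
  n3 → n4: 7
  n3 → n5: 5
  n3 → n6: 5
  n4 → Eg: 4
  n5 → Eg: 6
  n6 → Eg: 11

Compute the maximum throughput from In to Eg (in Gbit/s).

12

Augment In→n1→n4→Eg: bottleneck 4, flow now 4.
Augment In→n2→n5→Eg: bottleneck 3, flow now 7.
Augment In→n2→n6→Eg: bottleneck 2, flow now 9.
Augment In→n3→n5→Eg: bottleneck 3, flow now 12.
No augmenting path remains; maximum flow = 12.
In the residual graph, reachable from In: {In, n1, n4}.
Min-cut edges: In→n2 (5), In→n3 (3), n4→Eg (4); capacity 5 + 3 + 4 = 12.
This cut is saturated, so no flow can exceed 12.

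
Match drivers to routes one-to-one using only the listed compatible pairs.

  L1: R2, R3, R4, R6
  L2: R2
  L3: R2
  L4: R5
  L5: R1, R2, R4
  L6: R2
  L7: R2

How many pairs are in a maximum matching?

Unit-capacity flow: source→left, listed edges, right→sink; max matching = max flow.
Augmenting path L1→R2 (+1); matched 1.
Augmenting path L4→R5 (+1); matched 2.
Augmenting path L5→R1 (+1); matched 3.
Augmenting path L2→R2→L1→R3 (+1); matched 4.
No augmenting path remains; maximum matching = 4.
König certificate: {L1, L4, L5, R2} is a vertex cover of size 4 (every listed pair touches it), so no matching can be larger.

4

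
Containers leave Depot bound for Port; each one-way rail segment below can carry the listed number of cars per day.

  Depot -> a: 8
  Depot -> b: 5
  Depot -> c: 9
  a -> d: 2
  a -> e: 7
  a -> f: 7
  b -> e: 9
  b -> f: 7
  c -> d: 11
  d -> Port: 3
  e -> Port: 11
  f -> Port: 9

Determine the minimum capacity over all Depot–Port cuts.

Augment Depot→a→d→Port: bottleneck 2, flow now 2.
Augment Depot→a→e→Port: bottleneck 6, flow now 8.
Augment Depot→b→e→Port: bottleneck 5, flow now 13.
Augment Depot→c→d→Port: bottleneck 1, flow now 14.
Augment Depot→c→d→a→f→Port: bottleneck 2, flow now 16. (uses reverse residual edge)
No augmenting path remains; maximum flow = 16.
By max-flow min-cut, the minimum cut capacity equals the max flow.
In the residual graph, reachable from Depot: {Depot, c, d}.
Min-cut edges: Depot→a (8), Depot→b (5), d→Port (3); capacity 8 + 5 + 3 = 16.

16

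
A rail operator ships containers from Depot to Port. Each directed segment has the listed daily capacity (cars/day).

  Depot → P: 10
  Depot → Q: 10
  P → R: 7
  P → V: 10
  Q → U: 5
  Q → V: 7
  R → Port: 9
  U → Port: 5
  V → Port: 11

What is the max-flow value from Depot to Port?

Augment Depot→P→R→Port: bottleneck 7, flow now 7.
Augment Depot→P→V→Port: bottleneck 3, flow now 10.
Augment Depot→Q→U→Port: bottleneck 5, flow now 15.
Augment Depot→Q→V→Port: bottleneck 5, flow now 20.
No augmenting path remains; maximum flow = 20.
In the residual graph, reachable from Depot: {Depot}.
Min-cut edges: Depot→P (10), Depot→Q (10); capacity 10 + 10 = 20.
This cut is saturated, so no flow can exceed 20.

20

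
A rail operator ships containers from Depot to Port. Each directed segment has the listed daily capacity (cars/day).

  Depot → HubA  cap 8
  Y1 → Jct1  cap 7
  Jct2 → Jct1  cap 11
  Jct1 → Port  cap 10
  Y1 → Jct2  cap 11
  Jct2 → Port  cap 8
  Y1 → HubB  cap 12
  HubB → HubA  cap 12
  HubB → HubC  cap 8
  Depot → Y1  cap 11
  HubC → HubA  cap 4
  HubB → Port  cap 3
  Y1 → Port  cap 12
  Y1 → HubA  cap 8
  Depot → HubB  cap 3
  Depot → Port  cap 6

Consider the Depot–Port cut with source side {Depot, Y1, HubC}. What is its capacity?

71

Edges leaving {Depot, Y1, HubC}: Depot→HubB (3), Depot→HubA (8), Depot→Port (6), Y1→Jct2 (11), Y1→HubB (12), Y1→Jct1 (7), Y1→HubA (8), Y1→Port (12), HubC→HubA (4).
Cut capacity = 3 + 8 + 6 + 11 + 12 + 7 + 8 + 12 + 4 = 71.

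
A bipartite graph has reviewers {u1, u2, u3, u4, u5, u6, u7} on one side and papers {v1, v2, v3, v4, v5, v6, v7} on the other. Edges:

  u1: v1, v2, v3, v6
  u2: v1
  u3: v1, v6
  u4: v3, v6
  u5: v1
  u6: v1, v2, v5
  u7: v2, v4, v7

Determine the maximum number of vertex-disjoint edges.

6

Unit-capacity flow: source→left, listed edges, right→sink; max matching = max flow.
Augmenting path u1→v1 (+1); matched 1.
Augmenting path u3→v6 (+1); matched 2.
Augmenting path u4→v3 (+1); matched 3.
Augmenting path u6→v2 (+1); matched 4.
Augmenting path u7→v4 (+1); matched 5.
Augmenting path u2→v1→u1→v2→u6→v5 (+1); matched 6.
No augmenting path remains; maximum matching = 6.
König certificate: {u1, u3, u4, u6, u7, v1} is a vertex cover of size 6 (every listed pair touches it), so no matching can be larger.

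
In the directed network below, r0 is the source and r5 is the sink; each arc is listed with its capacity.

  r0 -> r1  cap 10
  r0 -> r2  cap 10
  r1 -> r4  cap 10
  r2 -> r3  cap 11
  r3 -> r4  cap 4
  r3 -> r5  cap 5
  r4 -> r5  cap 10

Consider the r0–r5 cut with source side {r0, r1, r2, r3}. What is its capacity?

19

Edges leaving {r0, r1, r2, r3}: r1→r4 (10), r3→r4 (4), r3→r5 (5).
Cut capacity = 10 + 4 + 5 = 19.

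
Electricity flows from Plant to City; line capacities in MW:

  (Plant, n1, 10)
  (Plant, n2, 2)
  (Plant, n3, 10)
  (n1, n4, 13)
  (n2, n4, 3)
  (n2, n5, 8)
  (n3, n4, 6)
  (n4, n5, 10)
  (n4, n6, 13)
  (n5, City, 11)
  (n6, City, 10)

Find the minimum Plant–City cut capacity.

18

Augment Plant→n2→n5→City: bottleneck 2, flow now 2.
Augment Plant→n1→n4→n5→City: bottleneck 9, flow now 11.
Augment Plant→n1→n4→n6→City: bottleneck 1, flow now 12.
Augment Plant→n3→n4→n6→City: bottleneck 6, flow now 18.
No augmenting path remains; maximum flow = 18.
By max-flow min-cut, the minimum cut capacity equals the max flow.
In the residual graph, reachable from Plant: {Plant, n3}.
Min-cut edges: Plant→n1 (10), Plant→n2 (2), n3→n4 (6); capacity 10 + 2 + 6 = 18.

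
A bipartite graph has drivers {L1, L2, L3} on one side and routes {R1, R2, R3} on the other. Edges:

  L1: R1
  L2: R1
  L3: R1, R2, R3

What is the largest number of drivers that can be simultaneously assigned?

2

Unit-capacity flow: source→left, listed edges, right→sink; max matching = max flow.
Augmenting path L1→R1 (+1); matched 1.
Augmenting path L3→R2 (+1); matched 2.
No augmenting path remains; maximum matching = 2.
König certificate: {L3, R1} is a vertex cover of size 2 (every listed pair touches it), so no matching can be larger.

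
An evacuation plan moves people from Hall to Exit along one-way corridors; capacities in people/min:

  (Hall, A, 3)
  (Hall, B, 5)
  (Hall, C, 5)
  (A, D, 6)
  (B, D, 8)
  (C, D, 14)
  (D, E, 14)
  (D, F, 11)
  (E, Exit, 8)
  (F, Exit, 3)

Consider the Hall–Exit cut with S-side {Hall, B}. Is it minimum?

No — its capacity is 16, but the minimum cut has capacity 11.

Given cut capacity: 3 + 5 + 8 = 16.
Augment Hall→A→D→E→Exit: bottleneck 3, flow now 3.
Augment Hall→B→D→E→Exit: bottleneck 5, flow now 8.
Augment Hall→C→D→F→Exit: bottleneck 3, flow now 11.
No augmenting path remains; maximum flow = 11.
In the residual graph, reachable from Hall: {Hall, A, B, C, D, E, F}.
Min-cut edges: E→Exit (8), F→Exit (3); capacity 8 + 3 = 11.
Cut capacity 16 exceeds the max flow 11, so it is not minimum.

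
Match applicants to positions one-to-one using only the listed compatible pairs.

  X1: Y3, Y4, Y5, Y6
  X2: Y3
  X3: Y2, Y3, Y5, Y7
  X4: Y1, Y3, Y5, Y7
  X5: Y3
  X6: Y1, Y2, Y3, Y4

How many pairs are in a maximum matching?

5

Unit-capacity flow: source→left, listed edges, right→sink; max matching = max flow.
Augmenting path X1→Y3 (+1); matched 1.
Augmenting path X3→Y2 (+1); matched 2.
Augmenting path X4→Y1 (+1); matched 3.
Augmenting path X6→Y4 (+1); matched 4.
Augmenting path X2→Y3→X1→Y5 (+1); matched 5.
No augmenting path remains; maximum matching = 5.
König certificate: {X1, X3, X4, X6, Y3} is a vertex cover of size 5 (every listed pair touches it), so no matching can be larger.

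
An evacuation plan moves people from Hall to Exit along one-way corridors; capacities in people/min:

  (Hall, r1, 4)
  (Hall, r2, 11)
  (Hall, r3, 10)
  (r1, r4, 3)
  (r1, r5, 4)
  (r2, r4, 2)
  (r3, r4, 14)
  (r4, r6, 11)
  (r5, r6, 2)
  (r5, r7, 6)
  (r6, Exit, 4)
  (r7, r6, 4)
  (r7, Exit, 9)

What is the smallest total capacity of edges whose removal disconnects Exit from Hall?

Augment Hall→r1→r4→r6→Exit: bottleneck 3, flow now 3.
Augment Hall→r1→r5→r6→Exit: bottleneck 1, flow now 4.
Augment Hall→r2→r4→r1→r5→r7→Exit: bottleneck 2, flow now 6. (uses reverse residual edge)
Augment Hall→r3→r4→r1→r5→r7→Exit: bottleneck 1, flow now 7. (uses reverse residual edge)
Augment Hall→r3→r4→r6→r5→r7→Exit: bottleneck 1, flow now 8. (uses reverse residual edge)
No augmenting path remains; maximum flow = 8.
By max-flow min-cut, the minimum cut capacity equals the max flow.
In the residual graph, reachable from Hall: {Hall, r2, r3, r4, r6}.
Min-cut edges: Hall→r1 (4), r6→Exit (4); capacity 4 + 4 = 8.

8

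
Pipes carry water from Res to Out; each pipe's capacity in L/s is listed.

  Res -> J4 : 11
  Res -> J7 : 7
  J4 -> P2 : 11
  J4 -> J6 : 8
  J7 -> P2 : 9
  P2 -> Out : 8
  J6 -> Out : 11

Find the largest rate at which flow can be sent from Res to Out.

16

Augment Res→J4→P2→Out: bottleneck 8, flow now 8.
Augment Res→J4→J6→Out: bottleneck 3, flow now 11.
Augment Res→J7→P2→J4→J6→Out: bottleneck 5, flow now 16. (uses reverse residual edge)
No augmenting path remains; maximum flow = 16.
In the residual graph, reachable from Res: {Res, J4, J7, P2}.
Min-cut edges: J4→J6 (8), P2→Out (8); capacity 8 + 8 = 16.
This cut is saturated, so no flow can exceed 16.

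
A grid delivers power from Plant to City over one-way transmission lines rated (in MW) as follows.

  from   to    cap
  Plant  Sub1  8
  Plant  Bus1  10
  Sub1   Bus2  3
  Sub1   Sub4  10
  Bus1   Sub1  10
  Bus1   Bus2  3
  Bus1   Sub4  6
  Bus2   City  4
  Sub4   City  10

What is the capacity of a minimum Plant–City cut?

14

Augment Plant→Sub1→Bus2→City: bottleneck 3, flow now 3.
Augment Plant→Sub1→Sub4→City: bottleneck 5, flow now 8.
Augment Plant→Bus1→Bus2→City: bottleneck 1, flow now 9.
Augment Plant→Bus1→Sub4→City: bottleneck 5, flow now 14.
No augmenting path remains; maximum flow = 14.
By max-flow min-cut, the minimum cut capacity equals the max flow.
In the residual graph, reachable from Plant: {Plant, Sub1, Bus1, Bus2, Sub4}.
Min-cut edges: Bus2→City (4), Sub4→City (10); capacity 4 + 10 = 14.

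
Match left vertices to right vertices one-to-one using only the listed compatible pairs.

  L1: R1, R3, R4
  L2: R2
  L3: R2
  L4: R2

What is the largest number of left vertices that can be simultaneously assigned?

Unit-capacity flow: source→left, listed edges, right→sink; max matching = max flow.
Augmenting path L1→R1 (+1); matched 1.
Augmenting path L2→R2 (+1); matched 2.
No augmenting path remains; maximum matching = 2.
König certificate: {L1, R2} is a vertex cover of size 2 (every listed pair touches it), so no matching can be larger.

2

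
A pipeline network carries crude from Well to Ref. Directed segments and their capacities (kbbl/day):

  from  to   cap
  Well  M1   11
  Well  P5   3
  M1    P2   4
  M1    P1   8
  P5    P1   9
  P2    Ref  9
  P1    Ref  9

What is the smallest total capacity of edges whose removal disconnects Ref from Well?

Augment Well→M1→P2→Ref: bottleneck 4, flow now 4.
Augment Well→M1→P1→Ref: bottleneck 7, flow now 11.
Augment Well→P5→P1→Ref: bottleneck 2, flow now 13.
No augmenting path remains; maximum flow = 13.
By max-flow min-cut, the minimum cut capacity equals the max flow.
In the residual graph, reachable from Well: {Well, M1, P5, P1}.
Min-cut edges: M1→P2 (4), P1→Ref (9); capacity 4 + 9 = 13.

13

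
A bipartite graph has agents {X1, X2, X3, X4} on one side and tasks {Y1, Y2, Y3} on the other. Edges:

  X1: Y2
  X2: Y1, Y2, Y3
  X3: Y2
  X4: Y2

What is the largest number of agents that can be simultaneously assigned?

2

Unit-capacity flow: source→left, listed edges, right→sink; max matching = max flow.
Augmenting path X1→Y2 (+1); matched 1.
Augmenting path X2→Y1 (+1); matched 2.
No augmenting path remains; maximum matching = 2.
König certificate: {X2, Y2} is a vertex cover of size 2 (every listed pair touches it), so no matching can be larger.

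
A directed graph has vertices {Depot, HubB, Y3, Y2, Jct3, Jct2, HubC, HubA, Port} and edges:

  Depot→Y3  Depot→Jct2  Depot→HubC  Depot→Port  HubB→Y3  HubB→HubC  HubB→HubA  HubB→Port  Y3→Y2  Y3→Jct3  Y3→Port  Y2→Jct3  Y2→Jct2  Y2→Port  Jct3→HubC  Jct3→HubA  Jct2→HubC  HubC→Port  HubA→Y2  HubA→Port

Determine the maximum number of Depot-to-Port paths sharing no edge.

Assign every edge capacity 1; by Menger, the answer equals the max flow.
Path Depot→Port (+1); total 1.
Path Depot→Y3→Port (+1); total 2.
Path Depot→HubC→Port (+1); total 3.
No residual Depot→Port path; max flow = 3.
Certifying cut of size 3: {Depot→Port, Depot→Y3, HubC→Port}.

3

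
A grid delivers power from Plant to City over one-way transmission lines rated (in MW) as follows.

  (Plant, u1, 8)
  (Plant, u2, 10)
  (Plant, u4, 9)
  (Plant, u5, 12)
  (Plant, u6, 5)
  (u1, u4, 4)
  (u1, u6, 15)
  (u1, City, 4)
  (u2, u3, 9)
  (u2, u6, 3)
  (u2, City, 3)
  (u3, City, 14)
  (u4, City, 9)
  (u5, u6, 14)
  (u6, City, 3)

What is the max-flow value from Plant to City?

26

Augment Plant→u1→City: bottleneck 4, flow now 4.
Augment Plant→u2→City: bottleneck 3, flow now 7.
Augment Plant→u4→City: bottleneck 9, flow now 16.
Augment Plant→u6→City: bottleneck 3, flow now 19.
Augment Plant→u2→u3→City: bottleneck 7, flow now 26.
No augmenting path remains; maximum flow = 26.
In the residual graph, reachable from Plant: {Plant, u1, u4, u5, u6}.
Min-cut edges: Plant→u2 (10), u1→City (4), u4→City (9), u6→City (3); capacity 10 + 4 + 9 + 3 = 26.
This cut is saturated, so no flow can exceed 26.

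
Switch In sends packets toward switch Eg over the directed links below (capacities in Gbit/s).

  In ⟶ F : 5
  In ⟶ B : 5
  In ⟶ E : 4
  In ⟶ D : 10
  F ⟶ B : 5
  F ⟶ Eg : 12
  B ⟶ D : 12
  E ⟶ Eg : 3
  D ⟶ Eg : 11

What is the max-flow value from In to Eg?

Augment In→F→Eg: bottleneck 5, flow now 5.
Augment In→E→Eg: bottleneck 3, flow now 8.
Augment In→D→Eg: bottleneck 10, flow now 18.
Augment In→B→D→Eg: bottleneck 1, flow now 19.
No augmenting path remains; maximum flow = 19.
In the residual graph, reachable from In: {In, B, E, D}.
Min-cut edges: In→F (5), E→Eg (3), D→Eg (11); capacity 5 + 3 + 11 = 19.
This cut is saturated, so no flow can exceed 19.

19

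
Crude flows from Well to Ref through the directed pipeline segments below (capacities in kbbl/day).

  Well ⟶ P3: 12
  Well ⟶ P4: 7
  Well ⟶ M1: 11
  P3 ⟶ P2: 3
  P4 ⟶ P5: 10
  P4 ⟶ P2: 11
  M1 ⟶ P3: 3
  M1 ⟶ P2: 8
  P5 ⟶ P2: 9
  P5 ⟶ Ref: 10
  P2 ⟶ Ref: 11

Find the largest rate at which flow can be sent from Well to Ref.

18

Augment Well→P3→P2→Ref: bottleneck 3, flow now 3.
Augment Well→P4→P5→Ref: bottleneck 7, flow now 10.
Augment Well→M1→P2→Ref: bottleneck 8, flow now 18.
No augmenting path remains; maximum flow = 18.
In the residual graph, reachable from Well: {Well, P3, M1}.
Min-cut edges: Well→P4 (7), P3→P2 (3), M1→P2 (8); capacity 7 + 3 + 8 = 18.
This cut is saturated, so no flow can exceed 18.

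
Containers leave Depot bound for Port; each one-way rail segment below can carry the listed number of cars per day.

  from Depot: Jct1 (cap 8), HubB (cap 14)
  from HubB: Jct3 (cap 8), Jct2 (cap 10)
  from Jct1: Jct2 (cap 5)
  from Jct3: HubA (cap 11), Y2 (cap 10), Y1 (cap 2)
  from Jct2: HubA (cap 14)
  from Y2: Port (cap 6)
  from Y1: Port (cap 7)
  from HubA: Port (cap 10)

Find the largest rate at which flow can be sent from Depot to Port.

18

Augment Depot→HubB→Jct3→Y2→Port: bottleneck 6, flow now 6.
Augment Depot→HubB→Jct3→Y1→Port: bottleneck 2, flow now 8.
Augment Depot→HubB→Jct2→HubA→Port: bottleneck 6, flow now 14.
Augment Depot→Jct1→Jct2→HubA→Port: bottleneck 4, flow now 18.
No augmenting path remains; maximum flow = 18.
In the residual graph, reachable from Depot: {Depot, HubB, Jct1, Jct2, HubA}.
Min-cut edges: HubB→Jct3 (8), HubA→Port (10); capacity 8 + 10 = 18.
This cut is saturated, so no flow can exceed 18.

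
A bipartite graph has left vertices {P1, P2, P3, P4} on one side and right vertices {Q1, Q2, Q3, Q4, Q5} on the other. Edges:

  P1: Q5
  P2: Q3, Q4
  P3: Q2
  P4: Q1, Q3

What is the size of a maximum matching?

Unit-capacity flow: source→left, listed edges, right→sink; max matching = max flow.
Augmenting path P1→Q5 (+1); matched 1.
Augmenting path P2→Q3 (+1); matched 2.
Augmenting path P3→Q2 (+1); matched 3.
Augmenting path P4→Q1 (+1); matched 4.
No augmenting path remains; maximum matching = 4.
König certificate: {P1, P2, P3, P4} is a vertex cover of size 4 (every listed pair touches it), so no matching can be larger.

4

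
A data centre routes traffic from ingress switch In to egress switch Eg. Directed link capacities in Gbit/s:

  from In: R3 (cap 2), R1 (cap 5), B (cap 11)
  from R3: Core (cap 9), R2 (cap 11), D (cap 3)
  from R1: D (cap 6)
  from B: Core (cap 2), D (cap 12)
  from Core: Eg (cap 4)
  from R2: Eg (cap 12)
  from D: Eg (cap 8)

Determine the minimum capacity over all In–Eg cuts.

12

Augment In→R3→Core→Eg: bottleneck 2, flow now 2.
Augment In→R1→D→Eg: bottleneck 5, flow now 7.
Augment In→B→Core→Eg: bottleneck 2, flow now 9.
Augment In→B→D→Eg: bottleneck 3, flow now 12.
No augmenting path remains; maximum flow = 12.
By max-flow min-cut, the minimum cut capacity equals the max flow.
In the residual graph, reachable from In: {In, R1, B, D}.
Min-cut edges: In→R3 (2), B→Core (2), D→Eg (8); capacity 2 + 2 + 8 = 12.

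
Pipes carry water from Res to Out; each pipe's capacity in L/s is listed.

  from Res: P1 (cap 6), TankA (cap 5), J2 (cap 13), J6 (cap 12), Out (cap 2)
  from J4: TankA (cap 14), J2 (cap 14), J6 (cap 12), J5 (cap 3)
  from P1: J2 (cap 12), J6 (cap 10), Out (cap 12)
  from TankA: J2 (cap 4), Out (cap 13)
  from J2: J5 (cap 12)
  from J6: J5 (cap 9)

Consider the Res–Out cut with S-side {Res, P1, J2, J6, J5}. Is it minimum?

Given cut capacity: 5 + 2 + 12 = 19.
Augment Res→Out: bottleneck 2, flow now 2.
Augment Res→P1→Out: bottleneck 6, flow now 8.
Augment Res→TankA→Out: bottleneck 5, flow now 13.
No augmenting path remains; maximum flow = 13.
In the residual graph, reachable from Res: {Res, J2, J6, J5}.
Min-cut edges: Res→P1 (6), Res→TankA (5), Res→Out (2); capacity 6 + 5 + 2 = 13.
Cut capacity 19 exceeds the max flow 13, so it is not minimum.

No — its capacity is 19, but the minimum cut has capacity 13.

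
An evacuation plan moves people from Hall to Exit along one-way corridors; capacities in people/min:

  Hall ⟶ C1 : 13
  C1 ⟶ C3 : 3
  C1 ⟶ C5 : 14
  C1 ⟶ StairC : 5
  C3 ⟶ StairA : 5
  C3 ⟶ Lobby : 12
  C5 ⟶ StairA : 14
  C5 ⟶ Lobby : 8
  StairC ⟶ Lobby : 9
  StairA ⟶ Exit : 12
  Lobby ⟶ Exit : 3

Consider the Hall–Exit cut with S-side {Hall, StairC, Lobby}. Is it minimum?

Given cut capacity: 13 + 3 = 16.
Augment Hall→C1→C3→StairA→Exit: bottleneck 3, flow now 3.
Augment Hall→C1→C5→StairA→Exit: bottleneck 9, flow now 12.
Augment Hall→C1→C5→Lobby→Exit: bottleneck 1, flow now 13.
No augmenting path remains; maximum flow = 13.
In the residual graph, reachable from Hall: {Hall}.
Min-cut edges: Hall→C1 (13); capacity 13 = 13.
Cut capacity 16 exceeds the max flow 13, so it is not minimum.

No — its capacity is 16, but the minimum cut has capacity 13.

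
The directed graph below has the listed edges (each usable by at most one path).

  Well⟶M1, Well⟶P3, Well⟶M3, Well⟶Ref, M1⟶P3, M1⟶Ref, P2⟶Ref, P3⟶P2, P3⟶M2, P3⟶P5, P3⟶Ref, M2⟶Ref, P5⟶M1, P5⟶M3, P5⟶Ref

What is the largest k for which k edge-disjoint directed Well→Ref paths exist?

3

Assign every edge capacity 1; by Menger, the answer equals the max flow.
Path Well→Ref (+1); total 1.
Path Well→M1→Ref (+1); total 2.
Path Well→P3→Ref (+1); total 3.
No residual Well→Ref path; max flow = 3.
Certifying cut of size 3: {Well→M1, Well→P3, Well→Ref}.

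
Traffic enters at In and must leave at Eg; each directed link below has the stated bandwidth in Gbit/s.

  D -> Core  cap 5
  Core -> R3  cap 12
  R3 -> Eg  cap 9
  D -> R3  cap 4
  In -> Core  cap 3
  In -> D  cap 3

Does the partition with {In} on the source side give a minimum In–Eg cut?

Given cut capacity: 3 + 3 = 6.
Augment In→Core→R3→Eg: bottleneck 3, flow now 3.
Augment In→D→R3→Eg: bottleneck 3, flow now 6.
No augmenting path remains; maximum flow = 6.
Cut capacity 6 equals the max flow, so it is a minimum cut.

Yes — it is a minimum cut (capacity 6).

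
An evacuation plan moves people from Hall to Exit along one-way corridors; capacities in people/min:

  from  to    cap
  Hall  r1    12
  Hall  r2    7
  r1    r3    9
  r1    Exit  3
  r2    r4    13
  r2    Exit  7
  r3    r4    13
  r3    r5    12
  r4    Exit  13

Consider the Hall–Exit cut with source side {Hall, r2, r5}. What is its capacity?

32

Edges leaving {Hall, r2, r5}: Hall→r1 (12), r2→r4 (13), r2→Exit (7).
Cut capacity = 12 + 13 + 7 = 32.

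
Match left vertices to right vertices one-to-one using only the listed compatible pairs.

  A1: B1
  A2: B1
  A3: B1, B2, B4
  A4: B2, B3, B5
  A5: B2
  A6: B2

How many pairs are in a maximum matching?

4

Unit-capacity flow: source→left, listed edges, right→sink; max matching = max flow.
Augmenting path A1→B1 (+1); matched 1.
Augmenting path A3→B2 (+1); matched 2.
Augmenting path A4→B3 (+1); matched 3.
Augmenting path A5→B2→A3→B4 (+1); matched 4.
No augmenting path remains; maximum matching = 4.
König certificate: {A3, A4, B1, B2} is a vertex cover of size 4 (every listed pair touches it), so no matching can be larger.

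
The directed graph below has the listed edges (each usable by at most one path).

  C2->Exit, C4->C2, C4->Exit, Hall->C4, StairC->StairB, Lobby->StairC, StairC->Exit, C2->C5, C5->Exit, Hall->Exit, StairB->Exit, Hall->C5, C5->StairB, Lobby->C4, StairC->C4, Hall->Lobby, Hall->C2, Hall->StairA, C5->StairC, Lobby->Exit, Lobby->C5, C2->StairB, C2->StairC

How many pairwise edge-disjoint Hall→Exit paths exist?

Assign every edge capacity 1; by Menger, the answer equals the max flow.
Path Hall→Exit (+1); total 1.
Path Hall→C2→Exit (+1); total 2.
Path Hall→C5→Exit (+1); total 3.
Path Hall→Lobby→Exit (+1); total 4.
Path Hall→C4→Exit (+1); total 5.
No residual Hall→Exit path; max flow = 5.
Certifying cut of size 5: {Hall→C2, Hall→C4, Hall→C5, Hall→Exit, Hall→Lobby}.

5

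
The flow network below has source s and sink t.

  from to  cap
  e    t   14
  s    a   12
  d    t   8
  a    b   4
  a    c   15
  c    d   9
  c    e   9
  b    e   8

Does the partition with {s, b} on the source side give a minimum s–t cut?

Given cut capacity: 12 + 8 = 20.
Augment s→a→b→e→t: bottleneck 4, flow now 4.
Augment s→a→c→d→t: bottleneck 8, flow now 12.
No augmenting path remains; maximum flow = 12.
In the residual graph, reachable from s: {s}.
Min-cut edges: s→a (12); capacity 12 = 12.
Cut capacity 20 exceeds the max flow 12, so it is not minimum.

No — its capacity is 20, but the minimum cut has capacity 12.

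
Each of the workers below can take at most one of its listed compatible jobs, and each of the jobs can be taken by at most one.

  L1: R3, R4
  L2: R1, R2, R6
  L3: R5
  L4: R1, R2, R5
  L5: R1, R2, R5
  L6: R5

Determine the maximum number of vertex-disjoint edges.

5

Unit-capacity flow: source→left, listed edges, right→sink; max matching = max flow.
Augmenting path L1→R3 (+1); matched 1.
Augmenting path L2→R1 (+1); matched 2.
Augmenting path L3→R5 (+1); matched 3.
Augmenting path L4→R2 (+1); matched 4.
Augmenting path L5→R1→L2→R6 (+1); matched 5.
No augmenting path remains; maximum matching = 5.
König certificate: {L1, L2, L4, L5, R5} is a vertex cover of size 5 (every listed pair touches it), so no matching can be larger.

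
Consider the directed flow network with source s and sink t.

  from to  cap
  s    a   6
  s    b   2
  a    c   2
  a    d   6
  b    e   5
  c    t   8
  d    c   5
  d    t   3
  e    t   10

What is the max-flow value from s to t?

Augment s→a→c→t: bottleneck 2, flow now 2.
Augment s→a→d→t: bottleneck 3, flow now 5.
Augment s→b→e→t: bottleneck 2, flow now 7.
Augment s→a→d→c→t: bottleneck 1, flow now 8.
No augmenting path remains; maximum flow = 8.
In the residual graph, reachable from s: {s}.
Min-cut edges: s→a (6), s→b (2); capacity 6 + 2 = 8.
This cut is saturated, so no flow can exceed 8.

8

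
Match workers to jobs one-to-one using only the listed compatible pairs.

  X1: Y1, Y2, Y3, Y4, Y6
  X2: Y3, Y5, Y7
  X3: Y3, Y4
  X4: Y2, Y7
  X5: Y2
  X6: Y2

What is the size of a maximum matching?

Unit-capacity flow: source→left, listed edges, right→sink; max matching = max flow.
Augmenting path X1→Y1 (+1); matched 1.
Augmenting path X2→Y3 (+1); matched 2.
Augmenting path X3→Y4 (+1); matched 3.
Augmenting path X4→Y2 (+1); matched 4.
Augmenting path X5→Y2→X4→Y7 (+1); matched 5.
No augmenting path remains; maximum matching = 5.
König certificate: {X1, X2, X3, X4, Y2} is a vertex cover of size 5 (every listed pair touches it), so no matching can be larger.

5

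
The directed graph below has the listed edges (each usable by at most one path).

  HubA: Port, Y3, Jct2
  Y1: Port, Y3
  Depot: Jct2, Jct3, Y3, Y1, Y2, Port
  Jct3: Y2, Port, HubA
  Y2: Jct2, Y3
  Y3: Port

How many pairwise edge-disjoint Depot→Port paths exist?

4

Assign every edge capacity 1; by Menger, the answer equals the max flow.
Path Depot→Port (+1); total 1.
Path Depot→Y1→Port (+1); total 2.
Path Depot→Jct3→Port (+1); total 3.
Path Depot→Y3→Port (+1); total 4.
No residual Depot→Port path; max flow = 4.
Certifying cut of size 4: {Depot→Jct3, Depot→Port, Depot→Y1, Y3→Port}.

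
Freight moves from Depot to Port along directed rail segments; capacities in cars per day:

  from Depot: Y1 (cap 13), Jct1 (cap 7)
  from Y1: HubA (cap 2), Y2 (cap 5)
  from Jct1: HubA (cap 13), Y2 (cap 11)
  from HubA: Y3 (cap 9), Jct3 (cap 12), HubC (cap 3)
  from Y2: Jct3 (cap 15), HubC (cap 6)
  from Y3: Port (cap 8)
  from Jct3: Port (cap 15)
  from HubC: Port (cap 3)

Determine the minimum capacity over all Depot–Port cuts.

14

Augment Depot→Y1→HubA→Y3→Port: bottleneck 2, flow now 2.
Augment Depot→Y1→Y2→Jct3→Port: bottleneck 5, flow now 7.
Augment Depot→Jct1→HubA→Y3→Port: bottleneck 6, flow now 13.
Augment Depot→Jct1→HubA→Jct3→Port: bottleneck 1, flow now 14.
No augmenting path remains; maximum flow = 14.
By max-flow min-cut, the minimum cut capacity equals the max flow.
In the residual graph, reachable from Depot: {Depot, Y1}.
Min-cut edges: Depot→Jct1 (7), Y1→HubA (2), Y1→Y2 (5); capacity 7 + 2 + 5 = 14.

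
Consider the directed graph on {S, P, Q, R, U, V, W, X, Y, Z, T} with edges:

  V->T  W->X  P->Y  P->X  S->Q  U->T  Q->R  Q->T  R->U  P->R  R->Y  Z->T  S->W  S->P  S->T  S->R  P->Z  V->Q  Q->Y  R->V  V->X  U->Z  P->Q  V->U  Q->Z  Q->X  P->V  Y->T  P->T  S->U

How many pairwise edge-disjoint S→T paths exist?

Assign every edge capacity 1; by Menger, the answer equals the max flow.
Path S→T (+1); total 1.
Path S→P→T (+1); total 2.
Path S→Q→T (+1); total 3.
Path S→U→T (+1); total 4.
Path S→R→V→T (+1); total 5.
No residual S→T path; max flow = 5.
Certifying cut of size 5: {S→P, S→Q, S→R, S→T, S→U}.

5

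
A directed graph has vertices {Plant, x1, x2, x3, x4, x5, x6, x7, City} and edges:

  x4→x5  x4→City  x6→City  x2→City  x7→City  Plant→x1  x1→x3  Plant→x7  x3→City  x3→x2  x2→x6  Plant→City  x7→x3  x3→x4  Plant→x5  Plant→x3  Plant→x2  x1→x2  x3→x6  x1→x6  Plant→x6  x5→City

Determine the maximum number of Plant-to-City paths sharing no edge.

7

Assign every edge capacity 1; by Menger, the answer equals the max flow.
Path Plant→City (+1); total 1.
Path Plant→x2→City (+1); total 2.
Path Plant→x3→City (+1); total 3.
Path Plant→x5→City (+1); total 4.
Path Plant→x6→City (+1); total 5.
Path Plant→x7→City (+1); total 6.
Path Plant→x1→x3→x4→City (+1); total 7.
No residual Plant→City path; max flow = 7.
Certifying cut of size 7: {Plant→City, Plant→x1, Plant→x2, Plant→x3, Plant→x5, Plant→x6, Plant→x7}.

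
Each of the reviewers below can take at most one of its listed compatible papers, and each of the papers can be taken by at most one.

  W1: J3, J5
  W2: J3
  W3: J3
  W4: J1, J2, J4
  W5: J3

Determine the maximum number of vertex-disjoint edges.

3

Unit-capacity flow: source→left, listed edges, right→sink; max matching = max flow.
Augmenting path W1→J3 (+1); matched 1.
Augmenting path W4→J1 (+1); matched 2.
Augmenting path W2→J3→W1→J5 (+1); matched 3.
No augmenting path remains; maximum matching = 3.
König certificate: {W1, W4, J3} is a vertex cover of size 3 (every listed pair touches it), so no matching can be larger.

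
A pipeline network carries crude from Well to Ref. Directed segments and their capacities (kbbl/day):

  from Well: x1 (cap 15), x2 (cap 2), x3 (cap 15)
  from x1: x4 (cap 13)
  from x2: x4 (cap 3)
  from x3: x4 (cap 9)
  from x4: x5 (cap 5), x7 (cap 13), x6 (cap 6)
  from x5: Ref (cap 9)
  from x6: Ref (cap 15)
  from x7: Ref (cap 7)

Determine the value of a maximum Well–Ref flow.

Augment Well→x1→x4→x5→Ref: bottleneck 5, flow now 5.
Augment Well→x1→x4→x6→Ref: bottleneck 6, flow now 11.
Augment Well→x1→x4→x7→Ref: bottleneck 2, flow now 13.
Augment Well→x2→x4→x7→Ref: bottleneck 2, flow now 15.
Augment Well→x3→x4→x7→Ref: bottleneck 3, flow now 18.
No augmenting path remains; maximum flow = 18.
In the residual graph, reachable from Well: {Well, x1, x2, x3, x4, x7}.
Min-cut edges: x4→x5 (5), x4→x6 (6), x7→Ref (7); capacity 5 + 6 + 7 = 18.
This cut is saturated, so no flow can exceed 18.

18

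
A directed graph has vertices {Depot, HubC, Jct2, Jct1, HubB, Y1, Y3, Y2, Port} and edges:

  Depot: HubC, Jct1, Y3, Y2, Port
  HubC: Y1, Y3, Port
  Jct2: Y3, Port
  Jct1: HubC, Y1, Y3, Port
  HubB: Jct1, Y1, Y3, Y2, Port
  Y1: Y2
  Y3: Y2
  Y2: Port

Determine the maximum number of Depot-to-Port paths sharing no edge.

Assign every edge capacity 1; by Menger, the answer equals the max flow.
Path Depot→Port (+1); total 1.
Path Depot→HubC→Port (+1); total 2.
Path Depot→Jct1→Port (+1); total 3.
Path Depot→Y2→Port (+1); total 4.
No residual Depot→Port path; max flow = 4.
Certifying cut of size 4: {Depot→HubC, Depot→Jct1, Depot→Port, Y2→Port}.

4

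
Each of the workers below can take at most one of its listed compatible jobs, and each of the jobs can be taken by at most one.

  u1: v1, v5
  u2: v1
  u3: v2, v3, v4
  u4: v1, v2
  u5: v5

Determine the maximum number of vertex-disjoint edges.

Unit-capacity flow: source→left, listed edges, right→sink; max matching = max flow.
Augmenting path u1→v1 (+1); matched 1.
Augmenting path u3→v2 (+1); matched 2.
Augmenting path u5→v5 (+1); matched 3.
Augmenting path u4→v2→u3→v3 (+1); matched 4.
No augmenting path remains; maximum matching = 4.
König certificate: {u3, u4, v1, v5} is a vertex cover of size 4 (every listed pair touches it), so no matching can be larger.

4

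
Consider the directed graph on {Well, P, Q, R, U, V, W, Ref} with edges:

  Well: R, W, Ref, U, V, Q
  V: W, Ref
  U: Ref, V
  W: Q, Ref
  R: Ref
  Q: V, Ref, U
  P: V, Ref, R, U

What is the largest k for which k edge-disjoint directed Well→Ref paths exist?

Assign every edge capacity 1; by Menger, the answer equals the max flow.
Path Well→Ref (+1); total 1.
Path Well→Q→Ref (+1); total 2.
Path Well→R→Ref (+1); total 3.
Path Well→U→Ref (+1); total 4.
Path Well→V→Ref (+1); total 5.
Path Well→W→Ref (+1); total 6.
No residual Well→Ref path; max flow = 6.
Certifying cut of size 6: {Well→Q, Well→R, Well→Ref, Well→U, Well→V, Well→W}.

6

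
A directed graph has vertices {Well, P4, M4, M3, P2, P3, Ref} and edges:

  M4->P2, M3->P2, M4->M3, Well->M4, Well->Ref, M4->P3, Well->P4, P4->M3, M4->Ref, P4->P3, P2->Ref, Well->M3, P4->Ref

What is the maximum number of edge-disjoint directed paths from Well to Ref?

4

Assign every edge capacity 1; by Menger, the answer equals the max flow.
Path Well→Ref (+1); total 1.
Path Well→P4→Ref (+1); total 2.
Path Well→M4→Ref (+1); total 3.
Path Well→M3→P2→Ref (+1); total 4.
No residual Well→Ref path; max flow = 4.
Certifying cut of size 4: {Well→M3, Well→M4, Well→P4, Well→Ref}.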